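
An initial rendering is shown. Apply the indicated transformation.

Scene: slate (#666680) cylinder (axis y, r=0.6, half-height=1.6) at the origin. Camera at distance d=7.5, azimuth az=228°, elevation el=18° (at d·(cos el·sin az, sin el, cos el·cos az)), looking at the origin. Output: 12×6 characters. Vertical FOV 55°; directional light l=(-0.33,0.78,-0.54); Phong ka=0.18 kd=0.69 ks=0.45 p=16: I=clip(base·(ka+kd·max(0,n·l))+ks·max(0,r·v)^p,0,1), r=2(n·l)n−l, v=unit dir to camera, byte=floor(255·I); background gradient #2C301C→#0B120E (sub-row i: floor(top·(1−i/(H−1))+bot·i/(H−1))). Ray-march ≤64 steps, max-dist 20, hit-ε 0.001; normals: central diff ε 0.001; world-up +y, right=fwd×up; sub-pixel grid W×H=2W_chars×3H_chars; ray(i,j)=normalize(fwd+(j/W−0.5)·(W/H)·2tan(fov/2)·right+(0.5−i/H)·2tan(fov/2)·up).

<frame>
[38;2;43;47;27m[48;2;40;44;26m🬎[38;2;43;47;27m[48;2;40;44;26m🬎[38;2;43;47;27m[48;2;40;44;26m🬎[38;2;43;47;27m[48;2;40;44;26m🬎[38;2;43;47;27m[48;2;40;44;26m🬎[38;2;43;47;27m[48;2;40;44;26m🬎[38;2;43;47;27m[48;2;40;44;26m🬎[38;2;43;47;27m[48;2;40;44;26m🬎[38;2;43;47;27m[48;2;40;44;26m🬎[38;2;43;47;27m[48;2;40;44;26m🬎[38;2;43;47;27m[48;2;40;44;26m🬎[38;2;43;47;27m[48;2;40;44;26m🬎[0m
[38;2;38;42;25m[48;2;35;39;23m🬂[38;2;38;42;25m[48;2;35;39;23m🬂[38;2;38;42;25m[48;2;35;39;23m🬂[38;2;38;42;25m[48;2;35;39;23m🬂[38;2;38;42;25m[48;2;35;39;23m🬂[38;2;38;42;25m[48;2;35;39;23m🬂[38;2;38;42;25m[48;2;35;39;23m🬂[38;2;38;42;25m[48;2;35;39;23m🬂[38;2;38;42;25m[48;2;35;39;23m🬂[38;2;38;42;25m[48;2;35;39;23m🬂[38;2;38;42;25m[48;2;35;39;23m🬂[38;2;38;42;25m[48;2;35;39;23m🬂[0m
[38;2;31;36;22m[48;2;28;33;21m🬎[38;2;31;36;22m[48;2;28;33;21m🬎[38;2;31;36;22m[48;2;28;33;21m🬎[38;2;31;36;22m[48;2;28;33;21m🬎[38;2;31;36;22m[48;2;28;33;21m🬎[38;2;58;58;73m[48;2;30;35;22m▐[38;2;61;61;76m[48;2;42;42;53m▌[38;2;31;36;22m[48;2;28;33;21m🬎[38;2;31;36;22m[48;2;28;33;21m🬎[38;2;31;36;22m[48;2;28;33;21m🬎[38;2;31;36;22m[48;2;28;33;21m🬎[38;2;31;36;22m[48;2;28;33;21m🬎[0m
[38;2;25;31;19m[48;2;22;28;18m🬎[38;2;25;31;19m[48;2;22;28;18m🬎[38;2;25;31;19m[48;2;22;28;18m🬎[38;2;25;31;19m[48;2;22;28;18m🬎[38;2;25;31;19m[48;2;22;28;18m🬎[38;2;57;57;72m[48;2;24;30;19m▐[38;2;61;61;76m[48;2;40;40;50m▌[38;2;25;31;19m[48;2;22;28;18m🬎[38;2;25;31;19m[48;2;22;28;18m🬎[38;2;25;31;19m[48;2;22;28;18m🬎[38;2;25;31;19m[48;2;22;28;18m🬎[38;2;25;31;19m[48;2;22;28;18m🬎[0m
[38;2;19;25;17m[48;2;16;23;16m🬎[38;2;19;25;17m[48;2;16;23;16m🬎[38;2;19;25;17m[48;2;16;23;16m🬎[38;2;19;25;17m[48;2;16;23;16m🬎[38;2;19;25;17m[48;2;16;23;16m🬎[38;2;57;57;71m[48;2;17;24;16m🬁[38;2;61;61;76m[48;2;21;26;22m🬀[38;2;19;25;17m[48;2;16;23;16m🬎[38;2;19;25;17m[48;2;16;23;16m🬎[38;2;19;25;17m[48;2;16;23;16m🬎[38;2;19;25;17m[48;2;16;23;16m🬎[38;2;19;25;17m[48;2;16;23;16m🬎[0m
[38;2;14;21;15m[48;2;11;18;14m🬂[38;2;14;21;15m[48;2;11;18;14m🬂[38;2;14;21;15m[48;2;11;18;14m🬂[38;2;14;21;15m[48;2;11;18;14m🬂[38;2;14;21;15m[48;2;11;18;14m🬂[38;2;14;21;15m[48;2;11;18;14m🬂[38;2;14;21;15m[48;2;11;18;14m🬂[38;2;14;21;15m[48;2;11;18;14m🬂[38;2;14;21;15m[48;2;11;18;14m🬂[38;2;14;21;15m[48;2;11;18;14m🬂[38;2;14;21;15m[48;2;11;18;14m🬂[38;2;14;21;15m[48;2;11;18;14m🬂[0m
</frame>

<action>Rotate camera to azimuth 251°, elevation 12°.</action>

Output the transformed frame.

<frame>
[38;2;43;47;27m[48;2;40;44;26m🬎[38;2;43;47;27m[48;2;40;44;26m🬎[38;2;43;47;27m[48;2;40;44;26m🬎[38;2;43;47;27m[48;2;40;44;26m🬎[38;2;43;47;27m[48;2;40;44;26m🬎[38;2;43;47;27m[48;2;40;44;26m🬎[38;2;43;47;27m[48;2;40;44;26m🬎[38;2;43;47;27m[48;2;40;44;26m🬎[38;2;43;47;27m[48;2;40;44;26m🬎[38;2;43;47;27m[48;2;40;44;26m🬎[38;2;43;47;27m[48;2;40;44;26m🬎[38;2;43;47;27m[48;2;40;44;26m🬎[0m
[38;2;38;42;25m[48;2;35;39;23m🬂[38;2;38;42;25m[48;2;35;39;23m🬂[38;2;38;42;25m[48;2;35;39;23m🬂[38;2;38;42;25m[48;2;35;39;23m🬂[38;2;38;42;25m[48;2;35;39;23m🬂[38;2;38;42;25m[48;2;35;39;23m🬂[38;2;38;42;25m[48;2;35;39;23m🬂[38;2;38;42;25m[48;2;35;39;23m🬂[38;2;38;42;25m[48;2;35;39;23m🬂[38;2;38;42;25m[48;2;35;39;23m🬂[38;2;38;42;25m[48;2;35;39;23m🬂[38;2;38;42;25m[48;2;35;39;23m🬂[0m
[38;2;31;36;22m[48;2;28;33;21m🬎[38;2;31;36;22m[48;2;28;33;21m🬎[38;2;31;36;22m[48;2;28;33;21m🬎[38;2;31;36;22m[48;2;28;33;21m🬎[38;2;31;36;22m[48;2;28;33;21m🬎[38;2;62;62;78m[48;2;30;35;22m▐[38;2;52;52;66m[48;2;24;24;31m▌[38;2;31;36;22m[48;2;28;33;21m🬎[38;2;31;36;22m[48;2;28;33;21m🬎[38;2;31;36;22m[48;2;28;33;21m🬎[38;2;31;36;22m[48;2;28;33;21m🬎[38;2;31;36;22m[48;2;28;33;21m🬎[0m
[38;2;25;31;19m[48;2;22;28;18m🬎[38;2;25;31;19m[48;2;22;28;18m🬎[38;2;25;31;19m[48;2;22;28;18m🬎[38;2;25;31;19m[48;2;22;28;18m🬎[38;2;25;31;19m[48;2;22;28;18m🬎[38;2;62;62;78m[48;2;24;30;19m▐[38;2;52;52;66m[48;2;23;23;29m▌[38;2;25;31;19m[48;2;22;28;18m🬎[38;2;25;31;19m[48;2;22;28;18m🬎[38;2;25;31;19m[48;2;22;28;18m🬎[38;2;25;31;19m[48;2;22;28;18m🬎[38;2;25;31;19m[48;2;22;28;18m🬎[0m
[38;2;19;25;17m[48;2;16;23;16m🬎[38;2;19;25;17m[48;2;16;23;16m🬎[38;2;19;25;17m[48;2;16;23;16m🬎[38;2;19;25;17m[48;2;16;23;16m🬎[38;2;19;25;17m[48;2;16;23;16m🬎[38;2;62;62;78m[48;2;17;24;16m🬁[38;2;52;52;66m[48;2;18;23;19m🬄[38;2;19;25;17m[48;2;16;23;16m🬎[38;2;19;25;17m[48;2;16;23;16m🬎[38;2;19;25;17m[48;2;16;23;16m🬎[38;2;19;25;17m[48;2;16;23;16m🬎[38;2;19;25;17m[48;2;16;23;16m🬎[0m
[38;2;14;21;15m[48;2;11;18;14m🬂[38;2;14;21;15m[48;2;11;18;14m🬂[38;2;14;21;15m[48;2;11;18;14m🬂[38;2;14;21;15m[48;2;11;18;14m🬂[38;2;14;21;15m[48;2;11;18;14m🬂[38;2;14;21;15m[48;2;11;18;14m🬂[38;2;14;21;15m[48;2;11;18;14m🬂[38;2;14;21;15m[48;2;11;18;14m🬂[38;2;14;21;15m[48;2;11;18;14m🬂[38;2;14;21;15m[48;2;11;18;14m🬂[38;2;14;21;15m[48;2;11;18;14m🬂[38;2;14;21;15m[48;2;11;18;14m🬂[0m
</frame>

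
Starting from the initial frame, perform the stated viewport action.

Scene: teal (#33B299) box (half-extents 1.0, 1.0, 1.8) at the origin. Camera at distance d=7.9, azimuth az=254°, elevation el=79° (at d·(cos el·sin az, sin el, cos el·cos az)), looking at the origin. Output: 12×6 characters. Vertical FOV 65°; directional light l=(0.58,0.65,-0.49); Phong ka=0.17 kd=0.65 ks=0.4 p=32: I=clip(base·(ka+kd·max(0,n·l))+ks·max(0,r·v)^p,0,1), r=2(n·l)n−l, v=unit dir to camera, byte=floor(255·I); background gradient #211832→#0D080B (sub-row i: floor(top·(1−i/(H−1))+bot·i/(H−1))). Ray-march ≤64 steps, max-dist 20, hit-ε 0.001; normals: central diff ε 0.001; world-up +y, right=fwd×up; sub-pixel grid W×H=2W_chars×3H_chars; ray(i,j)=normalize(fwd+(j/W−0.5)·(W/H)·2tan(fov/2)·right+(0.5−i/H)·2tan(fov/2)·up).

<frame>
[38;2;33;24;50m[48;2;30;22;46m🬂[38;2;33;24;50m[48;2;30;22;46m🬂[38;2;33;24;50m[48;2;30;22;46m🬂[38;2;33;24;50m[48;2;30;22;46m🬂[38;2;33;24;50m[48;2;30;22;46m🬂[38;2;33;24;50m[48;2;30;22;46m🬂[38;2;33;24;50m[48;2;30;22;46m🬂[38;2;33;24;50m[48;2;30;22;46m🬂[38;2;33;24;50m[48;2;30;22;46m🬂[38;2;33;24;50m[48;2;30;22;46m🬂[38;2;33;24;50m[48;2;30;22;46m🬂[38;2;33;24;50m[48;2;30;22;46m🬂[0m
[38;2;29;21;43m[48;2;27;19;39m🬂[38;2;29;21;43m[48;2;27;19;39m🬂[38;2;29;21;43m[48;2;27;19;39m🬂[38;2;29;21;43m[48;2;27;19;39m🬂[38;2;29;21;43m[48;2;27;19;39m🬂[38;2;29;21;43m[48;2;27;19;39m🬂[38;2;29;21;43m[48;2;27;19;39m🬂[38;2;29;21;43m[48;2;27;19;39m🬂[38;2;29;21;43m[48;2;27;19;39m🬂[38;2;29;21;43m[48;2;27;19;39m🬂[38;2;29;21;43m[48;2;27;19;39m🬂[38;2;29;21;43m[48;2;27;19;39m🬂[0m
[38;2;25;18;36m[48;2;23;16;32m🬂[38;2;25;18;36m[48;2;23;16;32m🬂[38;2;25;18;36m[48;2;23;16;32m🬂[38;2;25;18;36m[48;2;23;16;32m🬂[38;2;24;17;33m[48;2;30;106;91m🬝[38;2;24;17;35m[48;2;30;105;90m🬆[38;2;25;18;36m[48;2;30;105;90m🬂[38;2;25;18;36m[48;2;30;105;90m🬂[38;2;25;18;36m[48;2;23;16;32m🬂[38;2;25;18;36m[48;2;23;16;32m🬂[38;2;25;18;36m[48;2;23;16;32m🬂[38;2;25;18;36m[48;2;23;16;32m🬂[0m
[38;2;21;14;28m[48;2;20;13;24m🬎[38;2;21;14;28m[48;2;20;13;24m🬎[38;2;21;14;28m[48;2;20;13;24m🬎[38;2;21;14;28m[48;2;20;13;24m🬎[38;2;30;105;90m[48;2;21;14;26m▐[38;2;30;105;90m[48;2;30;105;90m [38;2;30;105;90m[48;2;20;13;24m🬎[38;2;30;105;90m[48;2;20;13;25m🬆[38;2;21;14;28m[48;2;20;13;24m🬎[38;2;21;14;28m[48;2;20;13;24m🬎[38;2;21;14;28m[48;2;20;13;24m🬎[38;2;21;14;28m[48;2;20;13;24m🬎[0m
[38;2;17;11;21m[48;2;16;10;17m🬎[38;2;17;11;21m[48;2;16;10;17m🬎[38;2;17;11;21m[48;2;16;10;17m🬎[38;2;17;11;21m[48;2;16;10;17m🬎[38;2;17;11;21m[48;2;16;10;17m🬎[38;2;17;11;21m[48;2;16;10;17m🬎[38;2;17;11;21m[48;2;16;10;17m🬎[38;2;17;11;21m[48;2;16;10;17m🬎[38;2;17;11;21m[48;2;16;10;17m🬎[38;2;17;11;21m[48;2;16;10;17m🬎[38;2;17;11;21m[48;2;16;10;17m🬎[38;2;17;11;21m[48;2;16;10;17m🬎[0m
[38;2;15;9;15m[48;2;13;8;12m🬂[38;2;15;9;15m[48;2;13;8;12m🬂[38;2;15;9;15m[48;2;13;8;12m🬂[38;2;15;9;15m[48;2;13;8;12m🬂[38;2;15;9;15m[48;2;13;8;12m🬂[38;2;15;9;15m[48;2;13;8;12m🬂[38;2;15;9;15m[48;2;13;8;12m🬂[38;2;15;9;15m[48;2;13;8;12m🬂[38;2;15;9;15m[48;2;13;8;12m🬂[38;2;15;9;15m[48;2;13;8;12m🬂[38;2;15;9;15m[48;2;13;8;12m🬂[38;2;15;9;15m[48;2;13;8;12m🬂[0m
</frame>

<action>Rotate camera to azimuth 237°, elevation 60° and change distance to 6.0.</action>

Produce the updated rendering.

<frame>
[38;2;33;24;50m[48;2;30;22;46m🬂[38;2;33;24;50m[48;2;30;22;46m🬂[38;2;33;24;50m[48;2;30;22;46m🬂[38;2;33;24;50m[48;2;30;22;46m🬂[38;2;33;24;50m[48;2;30;22;46m🬂[38;2;33;24;50m[48;2;30;22;46m🬂[38;2;33;24;50m[48;2;30;22;46m🬂[38;2;33;24;50m[48;2;30;22;46m🬂[38;2;33;24;50m[48;2;30;22;46m🬂[38;2;33;24;50m[48;2;30;22;46m🬂[38;2;33;24;50m[48;2;30;22;46m🬂[38;2;33;24;50m[48;2;30;22;46m🬂[0m
[38;2;29;21;43m[48;2;27;19;39m🬂[38;2;29;21;43m[48;2;27;19;39m🬂[38;2;29;21;43m[48;2;27;19;39m🬂[38;2;29;21;43m[48;2;27;19;39m🬂[38;2;29;21;43m[48;2;27;19;39m🬂[38;2;29;21;43m[48;2;27;19;39m🬂[38;2;28;20;40m[48;2;30;105;90m🬝[38;2;28;20;41m[48;2;30;105;90m🬎[38;2;29;21;43m[48;2;27;19;39m🬂[38;2;29;21;43m[48;2;27;19;39m🬂[38;2;29;21;43m[48;2;27;19;39m🬂[38;2;29;21;43m[48;2;27;19;39m🬂[0m
[38;2;25;18;36m[48;2;23;16;32m🬂[38;2;25;18;36m[48;2;23;16;32m🬂[38;2;25;18;36m[48;2;23;16;32m🬂[38;2;24;17;33m[48;2;31;106;91m🬝[38;2;24;17;35m[48;2;30;105;90m🬆[38;2;25;18;36m[48;2;30;105;90m🬀[38;2;30;105;90m[48;2;30;105;90m [38;2;30;105;90m[48;2;30;105;90m [38;2;30;105;90m[48;2;16;24;31m🬛[38;2;25;18;36m[48;2;23;16;32m🬂[38;2;25;18;36m[48;2;23;16;32m🬂[38;2;25;18;36m[48;2;23;16;32m🬂[0m
[38;2;21;14;28m[48;2;20;13;24m🬎[38;2;21;14;28m[48;2;20;13;24m🬎[38;2;21;14;28m[48;2;20;13;24m🬎[38;2;31;106;92m[48;2;20;13;26m🬁[38;2;30;105;90m[48;2;30;106;91m🬨[38;2;30;105;90m[48;2;30;105;90m [38;2;30;105;90m[48;2;8;30;26m🬎[38;2;30;105;90m[48;2;10;26;25m🬀[38;2;8;30;26m[48;2;20;13;26m🬀[38;2;21;14;28m[48;2;20;13;24m🬎[38;2;21;14;28m[48;2;20;13;24m🬎[38;2;21;14;28m[48;2;20;13;24m🬎[0m
[38;2;17;11;21m[48;2;16;10;17m🬎[38;2;17;11;21m[48;2;16;10;17m🬎[38;2;17;11;21m[48;2;16;10;17m🬎[38;2;17;11;21m[48;2;16;10;17m🬎[38;2;30;105;90m[48;2;16;10;19m🬁[38;2;8;30;26m[48;2;16;10;17m🬎[38;2;8;30;26m[48;2;16;10;19m🬀[38;2;17;11;21m[48;2;16;10;17m🬎[38;2;17;11;21m[48;2;16;10;17m🬎[38;2;17;11;21m[48;2;16;10;17m🬎[38;2;17;11;21m[48;2;16;10;17m🬎[38;2;17;11;21m[48;2;16;10;17m🬎[0m
[38;2;15;9;15m[48;2;13;8;12m🬂[38;2;15;9;15m[48;2;13;8;12m🬂[38;2;15;9;15m[48;2;13;8;12m🬂[38;2;15;9;15m[48;2;13;8;12m🬂[38;2;15;9;15m[48;2;13;8;12m🬂[38;2;15;9;15m[48;2;13;8;12m🬂[38;2;15;9;15m[48;2;13;8;12m🬂[38;2;15;9;15m[48;2;13;8;12m🬂[38;2;15;9;15m[48;2;13;8;12m🬂[38;2;15;9;15m[48;2;13;8;12m🬂[38;2;15;9;15m[48;2;13;8;12m🬂[38;2;15;9;15m[48;2;13;8;12m🬂[0m
</frame>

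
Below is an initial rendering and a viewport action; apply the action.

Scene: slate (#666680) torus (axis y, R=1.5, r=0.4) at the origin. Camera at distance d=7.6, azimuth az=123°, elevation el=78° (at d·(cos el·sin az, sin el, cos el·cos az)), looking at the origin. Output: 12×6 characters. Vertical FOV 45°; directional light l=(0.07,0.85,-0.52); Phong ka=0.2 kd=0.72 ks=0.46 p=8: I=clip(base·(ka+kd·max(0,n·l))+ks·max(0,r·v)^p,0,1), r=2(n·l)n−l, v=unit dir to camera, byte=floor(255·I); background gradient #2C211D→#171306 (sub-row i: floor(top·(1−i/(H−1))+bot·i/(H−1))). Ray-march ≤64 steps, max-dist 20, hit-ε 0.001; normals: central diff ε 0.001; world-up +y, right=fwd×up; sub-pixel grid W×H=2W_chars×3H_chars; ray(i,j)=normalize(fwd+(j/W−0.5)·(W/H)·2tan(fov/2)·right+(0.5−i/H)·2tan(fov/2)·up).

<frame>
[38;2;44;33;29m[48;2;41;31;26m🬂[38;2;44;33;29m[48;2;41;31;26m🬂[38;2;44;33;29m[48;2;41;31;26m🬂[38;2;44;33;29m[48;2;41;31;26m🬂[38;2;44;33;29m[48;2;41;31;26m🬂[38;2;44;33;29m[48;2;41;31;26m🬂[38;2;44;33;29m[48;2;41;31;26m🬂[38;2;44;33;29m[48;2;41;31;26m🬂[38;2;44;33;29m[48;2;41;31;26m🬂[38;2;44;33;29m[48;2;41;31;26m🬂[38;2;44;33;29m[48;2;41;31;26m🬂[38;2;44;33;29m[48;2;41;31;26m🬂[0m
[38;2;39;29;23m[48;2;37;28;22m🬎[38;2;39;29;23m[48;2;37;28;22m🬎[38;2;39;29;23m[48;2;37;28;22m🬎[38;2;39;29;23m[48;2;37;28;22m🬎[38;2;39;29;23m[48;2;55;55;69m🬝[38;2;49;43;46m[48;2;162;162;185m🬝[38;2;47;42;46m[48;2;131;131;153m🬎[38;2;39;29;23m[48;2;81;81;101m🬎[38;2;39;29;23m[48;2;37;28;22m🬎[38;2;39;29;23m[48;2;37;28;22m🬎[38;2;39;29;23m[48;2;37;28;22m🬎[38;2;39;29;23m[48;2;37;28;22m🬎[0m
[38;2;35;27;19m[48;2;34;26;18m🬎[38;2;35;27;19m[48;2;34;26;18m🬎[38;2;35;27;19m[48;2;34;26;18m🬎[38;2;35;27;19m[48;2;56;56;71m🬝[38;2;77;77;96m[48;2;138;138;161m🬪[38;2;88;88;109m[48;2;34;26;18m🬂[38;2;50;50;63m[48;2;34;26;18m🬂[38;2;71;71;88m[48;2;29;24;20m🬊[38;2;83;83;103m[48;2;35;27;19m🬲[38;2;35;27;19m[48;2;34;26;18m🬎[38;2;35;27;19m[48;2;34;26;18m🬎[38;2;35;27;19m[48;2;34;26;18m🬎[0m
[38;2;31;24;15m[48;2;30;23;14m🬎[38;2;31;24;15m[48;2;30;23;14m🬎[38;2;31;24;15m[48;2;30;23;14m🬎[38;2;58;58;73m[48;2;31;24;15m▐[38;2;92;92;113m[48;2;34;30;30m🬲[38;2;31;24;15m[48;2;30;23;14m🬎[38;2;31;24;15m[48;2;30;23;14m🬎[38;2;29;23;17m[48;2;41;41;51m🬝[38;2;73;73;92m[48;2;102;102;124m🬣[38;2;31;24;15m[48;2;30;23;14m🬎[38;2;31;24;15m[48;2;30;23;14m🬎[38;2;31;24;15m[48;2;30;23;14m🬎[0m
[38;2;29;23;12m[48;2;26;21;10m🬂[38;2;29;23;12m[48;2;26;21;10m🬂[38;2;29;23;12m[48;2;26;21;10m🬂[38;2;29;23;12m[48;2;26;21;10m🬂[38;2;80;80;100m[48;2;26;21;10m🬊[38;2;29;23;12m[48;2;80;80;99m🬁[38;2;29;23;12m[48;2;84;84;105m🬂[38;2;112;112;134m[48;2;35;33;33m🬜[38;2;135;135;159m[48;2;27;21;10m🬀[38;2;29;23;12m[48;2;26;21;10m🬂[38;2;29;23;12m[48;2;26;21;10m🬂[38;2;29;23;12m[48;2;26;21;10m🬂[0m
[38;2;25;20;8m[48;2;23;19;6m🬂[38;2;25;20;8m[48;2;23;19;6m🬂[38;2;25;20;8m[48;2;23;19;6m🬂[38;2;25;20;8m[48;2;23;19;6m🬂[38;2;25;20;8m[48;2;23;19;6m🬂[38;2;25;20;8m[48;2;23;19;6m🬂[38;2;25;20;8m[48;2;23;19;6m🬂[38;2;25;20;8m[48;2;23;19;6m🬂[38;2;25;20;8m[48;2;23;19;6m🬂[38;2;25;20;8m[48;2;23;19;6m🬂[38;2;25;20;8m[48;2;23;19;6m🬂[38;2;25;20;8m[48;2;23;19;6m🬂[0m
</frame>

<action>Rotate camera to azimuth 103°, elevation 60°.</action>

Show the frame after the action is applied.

<frame>
[38;2;44;33;29m[48;2;41;31;26m🬂[38;2;44;33;29m[48;2;41;31;26m🬂[38;2;44;33;29m[48;2;41;31;26m🬂[38;2;44;33;29m[48;2;41;31;26m🬂[38;2;44;33;29m[48;2;41;31;26m🬂[38;2;44;33;29m[48;2;41;31;26m🬂[38;2;44;33;29m[48;2;41;31;26m🬂[38;2;44;33;29m[48;2;41;31;26m🬂[38;2;44;33;29m[48;2;41;31;26m🬂[38;2;44;33;29m[48;2;41;31;26m🬂[38;2;44;33;29m[48;2;41;31;26m🬂[38;2;44;33;29m[48;2;41;31;26m🬂[0m
[38;2;39;29;23m[48;2;37;28;22m🬎[38;2;39;29;23m[48;2;37;28;22m🬎[38;2;39;29;23m[48;2;37;28;22m🬎[38;2;39;29;23m[48;2;37;28;22m🬎[38;2;39;29;23m[48;2;37;28;22m🬎[38;2;39;29;23m[48;2;73;73;92m🬎[38;2;39;29;23m[48;2;84;84;105m🬎[38;2;78;78;98m[48;2;39;29;23m🬏[38;2;39;29;23m[48;2;37;28;22m🬎[38;2;39;29;23m[48;2;37;28;22m🬎[38;2;39;29;23m[48;2;37;28;22m🬎[38;2;39;29;23m[48;2;37;28;22m🬎[0m
[38;2;35;27;19m[48;2;34;26;18m🬎[38;2;35;27;19m[48;2;34;26;18m🬎[38;2;35;27;19m[48;2;34;26;18m🬎[38;2;35;27;19m[48;2;52;52;66m🬝[38;2;55;51;56m[48;2;101;101;124m🬟[38;2;202;202;225m[48;2;49;44;46m🬀[38;2;62;62;77m[48;2;34;26;18m🬂[38;2;76;76;95m[48;2;31;29;33m🬂[38;2;35;27;19m[48;2;81;81;102m🬊[38;2;35;27;19m[48;2;34;26;18m🬎[38;2;35;27;19m[48;2;34;26;18m🬎[38;2;35;27;19m[48;2;34;26;18m🬎[0m
[38;2;31;24;15m[48;2;30;23;14m🬎[38;2;31;24;15m[48;2;30;23;14m🬎[38;2;31;24;15m[48;2;30;23;14m🬎[38;2;60;60;75m[48;2;32;27;22m🬉[38;2;86;86;108m[48;2;31;24;15m🬲[38;2;31;24;15m[48;2;30;23;14m🬎[38;2;31;24;15m[48;2;30;23;14m🬎[38;2;31;24;15m[48;2;61;61;76m🬝[38;2;83;83;104m[48;2;144;144;166m🬬[38;2;31;24;15m[48;2;30;23;14m🬎[38;2;31;24;15m[48;2;30;23;14m🬎[38;2;31;24;15m[48;2;30;23;14m🬎[0m
[38;2;29;23;12m[48;2;26;21;10m🬂[38;2;29;23;12m[48;2;26;21;10m🬂[38;2;29;23;12m[48;2;26;21;10m🬂[38;2;29;23;12m[48;2;26;21;10m🬂[38;2;65;65;82m[48;2;26;21;10m🬊[38;2;81;81;101m[48;2;41;41;51m🬎[38;2;62;62;78m[48;2;138;138;159m🬰[38;2;157;157;179m[48;2;59;58;68m🬅[38;2;103;103;126m[48;2;27;21;10m🬀[38;2;29;23;12m[48;2;26;21;10m🬂[38;2;29;23;12m[48;2;26;21;10m🬂[38;2;29;23;12m[48;2;26;21;10m🬂[0m
[38;2;25;20;8m[48;2;23;19;6m🬂[38;2;25;20;8m[48;2;23;19;6m🬂[38;2;25;20;8m[48;2;23;19;6m🬂[38;2;25;20;8m[48;2;23;19;6m🬂[38;2;25;20;8m[48;2;23;19;6m🬂[38;2;25;20;8m[48;2;23;19;6m🬂[38;2;25;20;8m[48;2;23;19;6m🬂[38;2;25;20;8m[48;2;23;19;6m🬂[38;2;25;20;8m[48;2;23;19;6m🬂[38;2;25;20;8m[48;2;23;19;6m🬂[38;2;25;20;8m[48;2;23;19;6m🬂[38;2;25;20;8m[48;2;23;19;6m🬂[0m
</frame>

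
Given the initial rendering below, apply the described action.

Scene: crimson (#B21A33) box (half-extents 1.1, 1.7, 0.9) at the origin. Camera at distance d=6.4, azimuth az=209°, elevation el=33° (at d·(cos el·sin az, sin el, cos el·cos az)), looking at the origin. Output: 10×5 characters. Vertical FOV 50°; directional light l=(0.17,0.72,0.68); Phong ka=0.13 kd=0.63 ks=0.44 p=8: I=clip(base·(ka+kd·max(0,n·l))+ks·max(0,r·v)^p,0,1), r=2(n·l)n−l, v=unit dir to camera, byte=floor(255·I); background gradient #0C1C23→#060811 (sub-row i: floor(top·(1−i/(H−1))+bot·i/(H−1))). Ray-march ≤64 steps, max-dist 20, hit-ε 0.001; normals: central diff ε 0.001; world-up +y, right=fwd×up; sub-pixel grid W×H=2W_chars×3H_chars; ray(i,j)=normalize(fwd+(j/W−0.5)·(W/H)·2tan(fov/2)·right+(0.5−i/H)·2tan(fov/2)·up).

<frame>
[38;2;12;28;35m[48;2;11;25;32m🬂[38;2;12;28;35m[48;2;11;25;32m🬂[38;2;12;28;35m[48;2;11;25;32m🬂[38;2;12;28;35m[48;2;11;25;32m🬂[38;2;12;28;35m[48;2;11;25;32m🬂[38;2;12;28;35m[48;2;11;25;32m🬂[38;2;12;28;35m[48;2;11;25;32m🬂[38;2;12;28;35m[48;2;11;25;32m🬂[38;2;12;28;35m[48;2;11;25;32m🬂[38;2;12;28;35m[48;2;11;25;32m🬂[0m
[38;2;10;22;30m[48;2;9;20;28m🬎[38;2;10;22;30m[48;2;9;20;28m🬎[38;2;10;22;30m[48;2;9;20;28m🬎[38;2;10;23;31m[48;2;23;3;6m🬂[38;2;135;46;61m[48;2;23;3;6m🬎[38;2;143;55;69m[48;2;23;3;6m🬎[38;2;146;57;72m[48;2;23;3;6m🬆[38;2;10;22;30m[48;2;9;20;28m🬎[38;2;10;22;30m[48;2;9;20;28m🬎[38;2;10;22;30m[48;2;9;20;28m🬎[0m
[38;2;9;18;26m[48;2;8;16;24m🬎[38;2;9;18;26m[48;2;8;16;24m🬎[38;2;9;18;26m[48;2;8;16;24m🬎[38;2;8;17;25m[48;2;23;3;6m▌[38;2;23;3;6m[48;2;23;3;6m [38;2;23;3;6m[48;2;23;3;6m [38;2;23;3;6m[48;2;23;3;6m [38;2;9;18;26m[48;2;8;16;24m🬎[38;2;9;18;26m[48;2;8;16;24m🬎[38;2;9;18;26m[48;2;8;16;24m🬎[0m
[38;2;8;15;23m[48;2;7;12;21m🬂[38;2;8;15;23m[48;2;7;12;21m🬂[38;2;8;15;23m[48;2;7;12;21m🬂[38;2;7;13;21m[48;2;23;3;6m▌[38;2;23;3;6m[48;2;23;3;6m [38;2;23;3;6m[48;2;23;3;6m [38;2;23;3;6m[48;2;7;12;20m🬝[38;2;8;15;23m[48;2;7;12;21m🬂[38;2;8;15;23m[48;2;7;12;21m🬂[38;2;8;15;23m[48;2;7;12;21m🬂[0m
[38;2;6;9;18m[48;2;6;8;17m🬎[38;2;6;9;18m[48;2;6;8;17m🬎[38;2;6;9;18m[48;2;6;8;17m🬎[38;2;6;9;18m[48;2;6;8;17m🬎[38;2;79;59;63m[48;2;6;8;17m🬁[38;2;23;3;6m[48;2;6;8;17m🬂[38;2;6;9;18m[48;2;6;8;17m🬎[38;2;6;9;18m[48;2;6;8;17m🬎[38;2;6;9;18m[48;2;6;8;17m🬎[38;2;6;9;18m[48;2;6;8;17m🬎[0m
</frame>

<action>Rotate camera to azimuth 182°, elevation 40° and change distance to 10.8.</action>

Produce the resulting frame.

<frame>
[38;2;12;28;35m[48;2;11;25;32m🬂[38;2;12;28;35m[48;2;11;25;32m🬂[38;2;12;28;35m[48;2;11;25;32m🬂[38;2;12;28;35m[48;2;11;25;32m🬂[38;2;12;28;35m[48;2;11;25;32m🬂[38;2;12;28;35m[48;2;11;25;32m🬂[38;2;12;28;35m[48;2;11;25;32m🬂[38;2;12;28;35m[48;2;11;25;32m🬂[38;2;12;28;35m[48;2;11;25;32m🬂[38;2;12;28;35m[48;2;11;25;32m🬂[0m
[38;2;10;22;30m[48;2;9;20;28m🬎[38;2;10;22;30m[48;2;9;20;28m🬎[38;2;10;22;30m[48;2;9;20;28m🬎[38;2;10;22;30m[48;2;9;20;28m🬎[38;2;9;22;29m[48;2;189;100;115m🬝[38;2;10;22;30m[48;2;180;91;106m🬎[38;2;10;22;30m[48;2;9;20;28m🬎[38;2;10;22;30m[48;2;9;20;28m🬎[38;2;10;22;30m[48;2;9;20;28m🬎[38;2;10;22;30m[48;2;9;20;28m🬎[0m
[38;2;9;18;26m[48;2;8;16;24m🬎[38;2;9;18;26m[48;2;8;16;24m🬎[38;2;9;18;26m[48;2;8;16;24m🬎[38;2;9;18;26m[48;2;8;16;24m🬎[38;2;199;111;125m[48;2;14;11;17m🬁[38;2;190;101;116m[48;2;23;3;6m🬂[38;2;9;18;26m[48;2;8;16;24m🬎[38;2;9;18;26m[48;2;8;16;24m🬎[38;2;9;18;26m[48;2;8;16;24m🬎[38;2;9;18;26m[48;2;8;16;24m🬎[0m
[38;2;8;15;23m[48;2;7;12;21m🬂[38;2;8;15;23m[48;2;7;12;21m🬂[38;2;8;15;23m[48;2;7;12;21m🬂[38;2;8;15;23m[48;2;7;12;21m🬂[38;2;7;13;21m[48;2;23;3;6m🬲[38;2;23;3;6m[48;2;7;12;20m🬎[38;2;8;15;23m[48;2;7;12;21m🬂[38;2;8;15;23m[48;2;7;12;21m🬂[38;2;8;15;23m[48;2;7;12;21m🬂[38;2;8;15;23m[48;2;7;12;21m🬂[0m
[38;2;6;9;18m[48;2;6;8;17m🬎[38;2;6;9;18m[48;2;6;8;17m🬎[38;2;6;9;18m[48;2;6;8;17m🬎[38;2;6;9;18m[48;2;6;8;17m🬎[38;2;6;9;18m[48;2;6;8;17m🬎[38;2;6;9;18m[48;2;6;8;17m🬎[38;2;6;9;18m[48;2;6;8;17m🬎[38;2;6;9;18m[48;2;6;8;17m🬎[38;2;6;9;18m[48;2;6;8;17m🬎[38;2;6;9;18m[48;2;6;8;17m🬎[0m
</frame>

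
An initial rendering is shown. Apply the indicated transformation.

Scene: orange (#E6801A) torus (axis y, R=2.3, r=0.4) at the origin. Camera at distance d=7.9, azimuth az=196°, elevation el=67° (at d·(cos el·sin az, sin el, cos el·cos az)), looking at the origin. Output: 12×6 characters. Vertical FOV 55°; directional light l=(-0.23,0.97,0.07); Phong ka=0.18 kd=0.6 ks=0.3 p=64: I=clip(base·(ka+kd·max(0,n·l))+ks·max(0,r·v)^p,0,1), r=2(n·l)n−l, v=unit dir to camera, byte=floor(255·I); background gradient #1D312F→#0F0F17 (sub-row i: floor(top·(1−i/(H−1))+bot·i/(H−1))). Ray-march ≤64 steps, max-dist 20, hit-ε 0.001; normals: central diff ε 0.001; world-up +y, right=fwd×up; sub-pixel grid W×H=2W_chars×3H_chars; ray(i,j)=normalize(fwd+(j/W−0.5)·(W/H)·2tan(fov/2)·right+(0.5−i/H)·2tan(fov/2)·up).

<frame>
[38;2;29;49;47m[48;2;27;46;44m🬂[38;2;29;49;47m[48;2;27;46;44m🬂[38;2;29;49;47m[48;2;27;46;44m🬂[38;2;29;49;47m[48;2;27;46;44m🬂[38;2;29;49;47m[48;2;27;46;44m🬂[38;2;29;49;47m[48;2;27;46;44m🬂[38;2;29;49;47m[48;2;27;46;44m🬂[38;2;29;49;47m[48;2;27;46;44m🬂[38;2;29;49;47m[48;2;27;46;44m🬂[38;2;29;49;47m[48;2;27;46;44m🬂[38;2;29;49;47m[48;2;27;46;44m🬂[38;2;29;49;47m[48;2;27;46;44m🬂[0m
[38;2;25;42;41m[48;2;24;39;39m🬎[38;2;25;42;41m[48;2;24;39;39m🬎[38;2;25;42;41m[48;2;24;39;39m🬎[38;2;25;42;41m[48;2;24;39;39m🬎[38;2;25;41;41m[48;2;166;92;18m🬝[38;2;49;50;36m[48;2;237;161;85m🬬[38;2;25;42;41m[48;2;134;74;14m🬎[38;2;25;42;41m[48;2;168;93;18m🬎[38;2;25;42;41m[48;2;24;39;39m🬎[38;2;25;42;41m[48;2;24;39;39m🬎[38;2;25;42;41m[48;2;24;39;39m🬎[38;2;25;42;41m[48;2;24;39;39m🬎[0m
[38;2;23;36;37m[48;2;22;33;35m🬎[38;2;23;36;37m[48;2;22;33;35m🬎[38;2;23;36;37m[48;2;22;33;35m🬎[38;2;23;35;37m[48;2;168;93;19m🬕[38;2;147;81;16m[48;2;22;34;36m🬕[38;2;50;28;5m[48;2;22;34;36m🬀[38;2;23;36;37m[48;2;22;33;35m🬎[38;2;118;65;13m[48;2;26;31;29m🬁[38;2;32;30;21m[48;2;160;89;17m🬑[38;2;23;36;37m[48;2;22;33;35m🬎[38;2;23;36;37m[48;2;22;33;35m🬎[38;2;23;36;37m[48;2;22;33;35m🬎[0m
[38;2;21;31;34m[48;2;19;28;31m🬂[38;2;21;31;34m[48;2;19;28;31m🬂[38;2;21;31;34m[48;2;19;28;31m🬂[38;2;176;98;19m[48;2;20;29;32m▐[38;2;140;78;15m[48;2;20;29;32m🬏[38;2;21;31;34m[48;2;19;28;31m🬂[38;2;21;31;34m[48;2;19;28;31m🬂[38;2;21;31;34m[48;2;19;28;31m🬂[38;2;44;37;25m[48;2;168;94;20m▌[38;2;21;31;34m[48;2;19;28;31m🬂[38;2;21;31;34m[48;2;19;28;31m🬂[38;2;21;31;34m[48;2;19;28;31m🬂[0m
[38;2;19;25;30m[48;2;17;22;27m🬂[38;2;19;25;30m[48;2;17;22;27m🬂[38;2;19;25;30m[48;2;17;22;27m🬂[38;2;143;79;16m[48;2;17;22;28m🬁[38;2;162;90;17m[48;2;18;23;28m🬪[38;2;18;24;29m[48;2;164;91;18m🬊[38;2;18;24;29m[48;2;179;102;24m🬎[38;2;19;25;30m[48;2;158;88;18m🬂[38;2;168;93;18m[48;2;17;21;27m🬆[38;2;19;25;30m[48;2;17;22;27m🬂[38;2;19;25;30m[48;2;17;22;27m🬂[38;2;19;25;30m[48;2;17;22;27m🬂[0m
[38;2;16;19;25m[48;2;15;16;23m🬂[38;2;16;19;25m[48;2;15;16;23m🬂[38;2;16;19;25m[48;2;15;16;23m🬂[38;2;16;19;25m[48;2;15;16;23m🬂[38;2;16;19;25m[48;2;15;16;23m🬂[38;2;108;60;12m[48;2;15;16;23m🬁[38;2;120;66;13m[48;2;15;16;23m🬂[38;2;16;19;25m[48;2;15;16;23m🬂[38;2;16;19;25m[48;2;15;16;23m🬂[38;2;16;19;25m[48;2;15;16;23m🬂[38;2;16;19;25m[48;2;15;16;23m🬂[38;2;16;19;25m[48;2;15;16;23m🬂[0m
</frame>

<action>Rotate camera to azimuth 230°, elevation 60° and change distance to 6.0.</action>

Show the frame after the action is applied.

<frame>
[38;2;29;49;47m[48;2;27;46;44m🬂[38;2;29;49;47m[48;2;27;46;44m🬂[38;2;29;49;47m[48;2;27;46;44m🬂[38;2;29;49;47m[48;2;27;46;44m🬂[38;2;29;49;47m[48;2;27;46;44m🬂[38;2;29;49;47m[48;2;27;46;44m🬂[38;2;29;49;47m[48;2;27;46;44m🬂[38;2;29;49;47m[48;2;27;46;44m🬂[38;2;29;49;47m[48;2;27;46;44m🬂[38;2;29;49;47m[48;2;27;46;44m🬂[38;2;29;49;47m[48;2;27;46;44m🬂[38;2;29;49;47m[48;2;27;46;44m🬂[0m
[38;2;25;42;41m[48;2;24;39;39m🬎[38;2;25;42;41m[48;2;24;39;39m🬎[38;2;25;42;41m[48;2;24;39;39m🬎[38;2;25;41;41m[48;2;167;93;18m🬝[38;2;25;42;41m[48;2;168;94;20m🬆[38;2;54;44;25m[48;2;189;113;37m🬰[38;2;35;34;23m[48;2;161;90;19m🬰[38;2;45;44;31m[48;2;155;86;17m🬒[38;2;25;42;41m[48;2;166;92;18m🬎[38;2;25;42;41m[48;2;24;39;39m🬎[38;2;25;42;41m[48;2;24;39;39m🬎[38;2;25;42;41m[48;2;24;39;39m🬎[0m
[38;2;23;36;37m[48;2;22;33;35m🬎[38;2;23;36;37m[48;2;22;33;35m🬎[38;2;23;35;37m[48;2;156;87;17m🬕[38;2;161;89;18m[48;2;22;33;35m🬝[38;2;121;67;13m[48;2;22;34;36m🬀[38;2;23;36;37m[48;2;22;33;35m🬎[38;2;23;36;37m[48;2;22;33;35m🬎[38;2;23;36;37m[48;2;22;33;35m🬎[38;2;146;81;16m[48;2;46;38;25m🬁[38;2;160;89;17m[48;2;24;37;38m🬺[38;2;23;36;37m[48;2;22;33;35m🬎[38;2;23;36;37m[48;2;22;33;35m🬎[0m
[38;2;21;31;34m[48;2;19;28;31m🬂[38;2;21;31;34m[48;2;19;28;31m🬂[38;2;60;43;22m[48;2;159;88;17m🬐[38;2;146;81;16m[48;2;20;29;32m▌[38;2;21;31;34m[48;2;19;28;31m🬂[38;2;21;31;34m[48;2;19;28;31m🬂[38;2;21;31;34m[48;2;19;28;31m🬂[38;2;21;31;34m[48;2;19;28;31m🬂[38;2;21;31;34m[48;2;19;28;31m🬂[38;2;107;59;11m[48;2;171;95;19m▌[38;2;147;82;16m[48;2;20;29;32m🬓[38;2;21;31;34m[48;2;19;28;31m🬂[0m
[38;2;19;25;30m[48;2;17;22;27m🬂[38;2;19;25;30m[48;2;17;22;27m🬂[38;2;158;88;17m[48;2;32;27;23m🬉[38;2;89;49;10m[48;2;167;93;18m🬁[38;2;18;24;29m[48;2;136;75;15m🬎[38;2;19;25;30m[48;2;17;22;27m🬂[38;2;19;25;30m[48;2;17;22;27m🬂[38;2;18;23;28m[48;2;92;51;10m🬝[38;2;27;24;21m[48;2;152;84;16m🬆[38;2;170;94;19m[48;2;115;64;13m🬝[38;2;19;25;30m[48;2;17;22;27m🬂[38;2;19;25;30m[48;2;17;22;27m🬂[0m
[38;2;16;19;25m[48;2;15;16;23m🬂[38;2;16;19;25m[48;2;15;16;23m🬂[38;2;16;19;25m[48;2;15;16;23m🬂[38;2;122;68;13m[48;2;15;15;23m🬊[38;2;153;85;16m[48;2;15;15;23m🬬[38;2;171;96;20m[48;2;144;80;16m🬌[38;2;147;81;16m[48;2;201;123;45m🬰[38;2;214;135;56m[48;2;151;84;16m🬃[38;2;164;94;23m[48;2;15;15;23m🬎[38;2;141;78;15m[48;2;15;16;23m🬀[38;2;16;19;25m[48;2;15;16;23m🬂[38;2;16;19;25m[48;2;15;16;23m🬂[0m
</frame>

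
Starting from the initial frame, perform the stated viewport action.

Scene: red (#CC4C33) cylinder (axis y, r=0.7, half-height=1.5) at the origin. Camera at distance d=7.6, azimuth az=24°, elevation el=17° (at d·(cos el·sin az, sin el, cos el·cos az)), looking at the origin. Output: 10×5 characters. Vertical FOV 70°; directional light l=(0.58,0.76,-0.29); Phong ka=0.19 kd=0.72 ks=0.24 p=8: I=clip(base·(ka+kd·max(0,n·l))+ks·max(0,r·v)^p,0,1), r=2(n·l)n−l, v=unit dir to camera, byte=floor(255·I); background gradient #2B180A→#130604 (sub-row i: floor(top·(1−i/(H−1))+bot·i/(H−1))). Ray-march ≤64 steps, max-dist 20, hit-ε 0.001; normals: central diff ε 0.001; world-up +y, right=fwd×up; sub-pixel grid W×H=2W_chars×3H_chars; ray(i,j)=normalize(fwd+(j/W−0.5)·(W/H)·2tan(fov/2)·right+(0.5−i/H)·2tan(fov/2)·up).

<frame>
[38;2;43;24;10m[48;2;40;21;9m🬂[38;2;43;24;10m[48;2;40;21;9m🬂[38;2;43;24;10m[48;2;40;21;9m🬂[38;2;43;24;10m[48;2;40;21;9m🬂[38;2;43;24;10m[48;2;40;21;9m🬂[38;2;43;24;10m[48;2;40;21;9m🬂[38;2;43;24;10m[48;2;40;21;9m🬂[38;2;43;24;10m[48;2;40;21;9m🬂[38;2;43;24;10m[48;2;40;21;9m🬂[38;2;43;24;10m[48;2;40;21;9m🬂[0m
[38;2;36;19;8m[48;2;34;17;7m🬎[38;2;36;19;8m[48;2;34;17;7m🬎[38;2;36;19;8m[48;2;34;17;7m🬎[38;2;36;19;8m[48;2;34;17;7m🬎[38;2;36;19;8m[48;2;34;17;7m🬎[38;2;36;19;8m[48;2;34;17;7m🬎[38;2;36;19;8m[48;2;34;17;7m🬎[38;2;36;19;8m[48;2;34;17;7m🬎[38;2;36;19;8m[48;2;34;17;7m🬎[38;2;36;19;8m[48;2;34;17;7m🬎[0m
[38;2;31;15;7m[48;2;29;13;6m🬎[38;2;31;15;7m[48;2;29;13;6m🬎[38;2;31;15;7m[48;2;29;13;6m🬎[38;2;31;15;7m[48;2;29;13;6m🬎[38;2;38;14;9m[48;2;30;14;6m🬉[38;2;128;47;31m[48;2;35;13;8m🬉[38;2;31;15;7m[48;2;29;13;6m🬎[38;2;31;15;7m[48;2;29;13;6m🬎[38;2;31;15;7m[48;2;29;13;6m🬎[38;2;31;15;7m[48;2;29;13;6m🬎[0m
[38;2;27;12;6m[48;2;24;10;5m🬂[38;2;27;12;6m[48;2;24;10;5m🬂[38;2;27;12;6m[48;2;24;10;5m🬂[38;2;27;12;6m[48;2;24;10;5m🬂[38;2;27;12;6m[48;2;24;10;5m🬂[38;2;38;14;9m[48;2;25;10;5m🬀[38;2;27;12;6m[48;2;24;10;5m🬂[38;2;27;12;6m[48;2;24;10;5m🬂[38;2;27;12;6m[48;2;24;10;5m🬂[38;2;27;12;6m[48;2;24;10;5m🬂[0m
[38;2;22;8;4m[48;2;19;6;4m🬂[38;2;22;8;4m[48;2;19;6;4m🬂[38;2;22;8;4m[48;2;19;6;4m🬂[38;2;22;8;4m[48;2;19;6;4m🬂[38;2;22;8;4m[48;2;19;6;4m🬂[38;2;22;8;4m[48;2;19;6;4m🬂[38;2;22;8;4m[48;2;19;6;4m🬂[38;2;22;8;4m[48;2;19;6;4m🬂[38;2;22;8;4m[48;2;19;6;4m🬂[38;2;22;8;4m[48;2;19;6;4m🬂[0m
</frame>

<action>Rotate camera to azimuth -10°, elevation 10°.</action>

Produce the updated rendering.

<frame>
[38;2;43;24;10m[48;2;40;21;9m🬂[38;2;43;24;10m[48;2;40;21;9m🬂[38;2;43;24;10m[48;2;40;21;9m🬂[38;2;43;24;10m[48;2;40;21;9m🬂[38;2;43;24;10m[48;2;40;21;9m🬂[38;2;43;24;10m[48;2;40;21;9m🬂[38;2;43;24;10m[48;2;40;21;9m🬂[38;2;43;24;10m[48;2;40;21;9m🬂[38;2;43;24;10m[48;2;40;21;9m🬂[38;2;43;24;10m[48;2;40;21;9m🬂[0m
[38;2;36;19;8m[48;2;34;17;7m🬎[38;2;36;19;8m[48;2;34;17;7m🬎[38;2;36;19;8m[48;2;34;17;7m🬎[38;2;36;19;8m[48;2;34;17;7m🬎[38;2;36;19;8m[48;2;34;17;7m🬎[38;2;36;19;8m[48;2;34;17;7m🬎[38;2;36;19;8m[48;2;34;17;7m🬎[38;2;36;19;8m[48;2;34;17;7m🬎[38;2;36;19;8m[48;2;34;17;7m🬎[38;2;36;19;8m[48;2;34;17;7m🬎[0m
[38;2;31;15;7m[48;2;29;13;6m🬎[38;2;31;15;7m[48;2;29;13;6m🬎[38;2;31;15;7m[48;2;29;13;6m🬎[38;2;31;15;7m[48;2;29;13;6m🬎[38;2;38;14;9m[48;2;30;14;6m🬉[38;2;102;38;25m[48;2;35;13;8m🬉[38;2;31;15;7m[48;2;29;13;6m🬎[38;2;31;15;7m[48;2;29;13;6m🬎[38;2;31;15;7m[48;2;29;13;6m🬎[38;2;31;15;7m[48;2;29;13;6m🬎[0m
[38;2;27;12;6m[48;2;24;10;5m🬂[38;2;27;12;6m[48;2;24;10;5m🬂[38;2;27;12;6m[48;2;24;10;5m🬂[38;2;27;12;6m[48;2;24;10;5m🬂[38;2;27;12;6m[48;2;24;10;5m🬂[38;2;38;14;9m[48;2;25;10;5m🬀[38;2;27;12;6m[48;2;24;10;5m🬂[38;2;27;12;6m[48;2;24;10;5m🬂[38;2;27;12;6m[48;2;24;10;5m🬂[38;2;27;12;6m[48;2;24;10;5m🬂[0m
[38;2;22;8;4m[48;2;19;6;4m🬂[38;2;22;8;4m[48;2;19;6;4m🬂[38;2;22;8;4m[48;2;19;6;4m🬂[38;2;22;8;4m[48;2;19;6;4m🬂[38;2;22;8;4m[48;2;19;6;4m🬂[38;2;22;8;4m[48;2;19;6;4m🬂[38;2;22;8;4m[48;2;19;6;4m🬂[38;2;22;8;4m[48;2;19;6;4m🬂[38;2;22;8;4m[48;2;19;6;4m🬂[38;2;22;8;4m[48;2;19;6;4m🬂[0m
</frame>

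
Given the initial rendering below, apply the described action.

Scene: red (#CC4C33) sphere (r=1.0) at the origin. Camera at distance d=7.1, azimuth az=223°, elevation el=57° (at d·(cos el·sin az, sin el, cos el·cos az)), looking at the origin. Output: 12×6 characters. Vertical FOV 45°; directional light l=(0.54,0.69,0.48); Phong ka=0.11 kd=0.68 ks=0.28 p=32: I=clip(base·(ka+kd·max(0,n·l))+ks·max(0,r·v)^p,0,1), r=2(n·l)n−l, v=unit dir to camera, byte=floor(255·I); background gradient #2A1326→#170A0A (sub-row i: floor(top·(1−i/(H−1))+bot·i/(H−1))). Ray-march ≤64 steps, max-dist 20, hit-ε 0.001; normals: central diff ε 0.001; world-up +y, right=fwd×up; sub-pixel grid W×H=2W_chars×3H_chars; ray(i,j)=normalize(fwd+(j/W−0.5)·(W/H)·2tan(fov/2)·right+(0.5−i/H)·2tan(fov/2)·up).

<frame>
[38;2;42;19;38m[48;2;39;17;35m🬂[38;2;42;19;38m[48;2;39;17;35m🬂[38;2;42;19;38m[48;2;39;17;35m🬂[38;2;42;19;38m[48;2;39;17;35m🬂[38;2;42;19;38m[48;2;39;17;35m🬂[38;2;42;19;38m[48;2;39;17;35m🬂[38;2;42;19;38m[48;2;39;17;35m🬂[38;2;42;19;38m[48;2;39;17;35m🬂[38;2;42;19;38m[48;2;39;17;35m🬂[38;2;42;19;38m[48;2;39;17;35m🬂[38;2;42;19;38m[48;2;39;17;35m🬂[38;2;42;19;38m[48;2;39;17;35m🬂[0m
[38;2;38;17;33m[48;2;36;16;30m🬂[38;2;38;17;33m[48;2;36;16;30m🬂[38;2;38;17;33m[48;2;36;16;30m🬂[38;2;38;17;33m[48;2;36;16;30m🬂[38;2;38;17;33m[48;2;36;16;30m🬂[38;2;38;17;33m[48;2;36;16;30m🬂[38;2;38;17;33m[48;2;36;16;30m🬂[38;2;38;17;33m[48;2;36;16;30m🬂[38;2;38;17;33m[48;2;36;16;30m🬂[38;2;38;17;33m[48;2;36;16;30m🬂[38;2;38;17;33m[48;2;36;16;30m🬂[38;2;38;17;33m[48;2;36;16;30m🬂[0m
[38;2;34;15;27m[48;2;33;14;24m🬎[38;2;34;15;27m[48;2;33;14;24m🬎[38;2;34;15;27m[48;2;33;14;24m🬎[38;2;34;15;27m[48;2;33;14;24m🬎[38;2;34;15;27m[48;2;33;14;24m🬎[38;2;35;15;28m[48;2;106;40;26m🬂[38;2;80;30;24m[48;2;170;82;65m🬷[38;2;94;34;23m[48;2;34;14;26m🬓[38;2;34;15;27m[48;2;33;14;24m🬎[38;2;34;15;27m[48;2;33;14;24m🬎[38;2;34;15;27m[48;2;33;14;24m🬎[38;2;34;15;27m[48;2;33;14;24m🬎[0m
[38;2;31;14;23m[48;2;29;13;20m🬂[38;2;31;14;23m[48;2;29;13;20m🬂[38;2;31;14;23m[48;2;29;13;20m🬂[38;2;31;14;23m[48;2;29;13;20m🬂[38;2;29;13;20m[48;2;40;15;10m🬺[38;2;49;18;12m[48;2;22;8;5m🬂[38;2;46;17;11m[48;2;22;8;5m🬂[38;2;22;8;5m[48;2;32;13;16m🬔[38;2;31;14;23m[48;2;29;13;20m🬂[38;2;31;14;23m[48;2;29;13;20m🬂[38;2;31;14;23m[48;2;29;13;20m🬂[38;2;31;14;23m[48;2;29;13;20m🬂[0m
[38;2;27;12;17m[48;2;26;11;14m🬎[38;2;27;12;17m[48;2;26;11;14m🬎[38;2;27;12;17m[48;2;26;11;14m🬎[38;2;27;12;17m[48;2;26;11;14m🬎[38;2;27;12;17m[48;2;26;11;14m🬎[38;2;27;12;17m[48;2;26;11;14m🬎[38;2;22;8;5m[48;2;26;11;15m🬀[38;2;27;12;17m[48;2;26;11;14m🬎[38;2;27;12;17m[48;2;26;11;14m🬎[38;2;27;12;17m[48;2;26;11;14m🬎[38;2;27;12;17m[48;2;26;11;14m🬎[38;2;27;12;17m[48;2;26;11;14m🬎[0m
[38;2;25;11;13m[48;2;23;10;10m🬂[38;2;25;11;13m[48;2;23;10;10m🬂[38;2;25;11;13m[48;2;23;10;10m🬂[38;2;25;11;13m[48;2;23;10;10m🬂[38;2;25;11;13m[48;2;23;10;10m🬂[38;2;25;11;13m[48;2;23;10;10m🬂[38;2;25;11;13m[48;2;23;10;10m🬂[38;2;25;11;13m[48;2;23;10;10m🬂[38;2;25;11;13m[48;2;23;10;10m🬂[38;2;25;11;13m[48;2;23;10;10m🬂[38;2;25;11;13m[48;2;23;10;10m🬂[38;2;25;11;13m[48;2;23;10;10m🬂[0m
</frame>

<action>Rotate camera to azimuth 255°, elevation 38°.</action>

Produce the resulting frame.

<frame>
[38;2;42;19;38m[48;2;39;17;35m🬂[38;2;42;19;38m[48;2;39;17;35m🬂[38;2;42;19;38m[48;2;39;17;35m🬂[38;2;42;19;38m[48;2;39;17;35m🬂[38;2;42;19;38m[48;2;39;17;35m🬂[38;2;42;19;38m[48;2;39;17;35m🬂[38;2;42;19;38m[48;2;39;17;35m🬂[38;2;42;19;38m[48;2;39;17;35m🬂[38;2;42;19;38m[48;2;39;17;35m🬂[38;2;42;19;38m[48;2;39;17;35m🬂[38;2;42;19;38m[48;2;39;17;35m🬂[38;2;42;19;38m[48;2;39;17;35m🬂[0m
[38;2;38;17;33m[48;2;36;16;30m🬂[38;2;38;17;33m[48;2;36;16;30m🬂[38;2;38;17;33m[48;2;36;16;30m🬂[38;2;38;17;33m[48;2;36;16;30m🬂[38;2;38;17;33m[48;2;36;16;30m🬂[38;2;38;17;33m[48;2;36;16;30m🬂[38;2;38;17;33m[48;2;36;16;30m🬂[38;2;38;17;33m[48;2;36;16;30m🬂[38;2;38;17;33m[48;2;36;16;30m🬂[38;2;38;17;33m[48;2;36;16;30m🬂[38;2;38;17;33m[48;2;36;16;30m🬂[38;2;38;17;33m[48;2;36;16;30m🬂[0m
[38;2;34;15;27m[48;2;33;14;24m🬎[38;2;34;15;27m[48;2;33;14;24m🬎[38;2;34;15;27m[48;2;33;14;24m🬎[38;2;34;15;27m[48;2;33;14;24m🬎[38;2;34;15;27m[48;2;33;14;24m🬎[38;2;72;26;18m[48;2;32;13;17m🬋[38;2;58;22;19m[48;2;140;64;49m🬳[38;2;122;45;30m[48;2;42;17;25m🬃[38;2;34;15;27m[48;2;33;14;24m🬎[38;2;34;15;27m[48;2;33;14;24m🬎[38;2;34;15;27m[48;2;33;14;24m🬎[38;2;34;15;27m[48;2;33;14;24m🬎[0m
[38;2;31;14;23m[48;2;29;13;20m🬂[38;2;31;14;23m[48;2;29;13;20m🬂[38;2;31;14;23m[48;2;29;13;20m🬂[38;2;31;14;23m[48;2;29;13;20m🬂[38;2;29;13;20m[48;2;22;8;5m🬺[38;2;22;8;5m[48;2;22;8;5m [38;2;22;8;5m[48;2;23;8;5m🬺[38;2;59;22;14m[48;2;28;11;11m🬁[38;2;31;14;23m[48;2;29;13;20m🬂[38;2;31;14;23m[48;2;29;13;20m🬂[38;2;31;14;23m[48;2;29;13;20m🬂[38;2;31;14;23m[48;2;29;13;20m🬂[0m
[38;2;27;12;17m[48;2;26;11;14m🬎[38;2;27;12;17m[48;2;26;11;14m🬎[38;2;27;12;17m[48;2;26;11;14m🬎[38;2;27;12;17m[48;2;26;11;14m🬎[38;2;27;12;17m[48;2;26;11;14m🬎[38;2;27;12;17m[48;2;26;11;14m🬎[38;2;22;8;5m[48;2;26;11;15m🬀[38;2;27;12;17m[48;2;26;11;14m🬎[38;2;27;12;17m[48;2;26;11;14m🬎[38;2;27;12;17m[48;2;26;11;14m🬎[38;2;27;12;17m[48;2;26;11;14m🬎[38;2;27;12;17m[48;2;26;11;14m🬎[0m
[38;2;25;11;13m[48;2;23;10;10m🬂[38;2;25;11;13m[48;2;23;10;10m🬂[38;2;25;11;13m[48;2;23;10;10m🬂[38;2;25;11;13m[48;2;23;10;10m🬂[38;2;25;11;13m[48;2;23;10;10m🬂[38;2;25;11;13m[48;2;23;10;10m🬂[38;2;25;11;13m[48;2;23;10;10m🬂[38;2;25;11;13m[48;2;23;10;10m🬂[38;2;25;11;13m[48;2;23;10;10m🬂[38;2;25;11;13m[48;2;23;10;10m🬂[38;2;25;11;13m[48;2;23;10;10m🬂[38;2;25;11;13m[48;2;23;10;10m🬂[0m
</frame>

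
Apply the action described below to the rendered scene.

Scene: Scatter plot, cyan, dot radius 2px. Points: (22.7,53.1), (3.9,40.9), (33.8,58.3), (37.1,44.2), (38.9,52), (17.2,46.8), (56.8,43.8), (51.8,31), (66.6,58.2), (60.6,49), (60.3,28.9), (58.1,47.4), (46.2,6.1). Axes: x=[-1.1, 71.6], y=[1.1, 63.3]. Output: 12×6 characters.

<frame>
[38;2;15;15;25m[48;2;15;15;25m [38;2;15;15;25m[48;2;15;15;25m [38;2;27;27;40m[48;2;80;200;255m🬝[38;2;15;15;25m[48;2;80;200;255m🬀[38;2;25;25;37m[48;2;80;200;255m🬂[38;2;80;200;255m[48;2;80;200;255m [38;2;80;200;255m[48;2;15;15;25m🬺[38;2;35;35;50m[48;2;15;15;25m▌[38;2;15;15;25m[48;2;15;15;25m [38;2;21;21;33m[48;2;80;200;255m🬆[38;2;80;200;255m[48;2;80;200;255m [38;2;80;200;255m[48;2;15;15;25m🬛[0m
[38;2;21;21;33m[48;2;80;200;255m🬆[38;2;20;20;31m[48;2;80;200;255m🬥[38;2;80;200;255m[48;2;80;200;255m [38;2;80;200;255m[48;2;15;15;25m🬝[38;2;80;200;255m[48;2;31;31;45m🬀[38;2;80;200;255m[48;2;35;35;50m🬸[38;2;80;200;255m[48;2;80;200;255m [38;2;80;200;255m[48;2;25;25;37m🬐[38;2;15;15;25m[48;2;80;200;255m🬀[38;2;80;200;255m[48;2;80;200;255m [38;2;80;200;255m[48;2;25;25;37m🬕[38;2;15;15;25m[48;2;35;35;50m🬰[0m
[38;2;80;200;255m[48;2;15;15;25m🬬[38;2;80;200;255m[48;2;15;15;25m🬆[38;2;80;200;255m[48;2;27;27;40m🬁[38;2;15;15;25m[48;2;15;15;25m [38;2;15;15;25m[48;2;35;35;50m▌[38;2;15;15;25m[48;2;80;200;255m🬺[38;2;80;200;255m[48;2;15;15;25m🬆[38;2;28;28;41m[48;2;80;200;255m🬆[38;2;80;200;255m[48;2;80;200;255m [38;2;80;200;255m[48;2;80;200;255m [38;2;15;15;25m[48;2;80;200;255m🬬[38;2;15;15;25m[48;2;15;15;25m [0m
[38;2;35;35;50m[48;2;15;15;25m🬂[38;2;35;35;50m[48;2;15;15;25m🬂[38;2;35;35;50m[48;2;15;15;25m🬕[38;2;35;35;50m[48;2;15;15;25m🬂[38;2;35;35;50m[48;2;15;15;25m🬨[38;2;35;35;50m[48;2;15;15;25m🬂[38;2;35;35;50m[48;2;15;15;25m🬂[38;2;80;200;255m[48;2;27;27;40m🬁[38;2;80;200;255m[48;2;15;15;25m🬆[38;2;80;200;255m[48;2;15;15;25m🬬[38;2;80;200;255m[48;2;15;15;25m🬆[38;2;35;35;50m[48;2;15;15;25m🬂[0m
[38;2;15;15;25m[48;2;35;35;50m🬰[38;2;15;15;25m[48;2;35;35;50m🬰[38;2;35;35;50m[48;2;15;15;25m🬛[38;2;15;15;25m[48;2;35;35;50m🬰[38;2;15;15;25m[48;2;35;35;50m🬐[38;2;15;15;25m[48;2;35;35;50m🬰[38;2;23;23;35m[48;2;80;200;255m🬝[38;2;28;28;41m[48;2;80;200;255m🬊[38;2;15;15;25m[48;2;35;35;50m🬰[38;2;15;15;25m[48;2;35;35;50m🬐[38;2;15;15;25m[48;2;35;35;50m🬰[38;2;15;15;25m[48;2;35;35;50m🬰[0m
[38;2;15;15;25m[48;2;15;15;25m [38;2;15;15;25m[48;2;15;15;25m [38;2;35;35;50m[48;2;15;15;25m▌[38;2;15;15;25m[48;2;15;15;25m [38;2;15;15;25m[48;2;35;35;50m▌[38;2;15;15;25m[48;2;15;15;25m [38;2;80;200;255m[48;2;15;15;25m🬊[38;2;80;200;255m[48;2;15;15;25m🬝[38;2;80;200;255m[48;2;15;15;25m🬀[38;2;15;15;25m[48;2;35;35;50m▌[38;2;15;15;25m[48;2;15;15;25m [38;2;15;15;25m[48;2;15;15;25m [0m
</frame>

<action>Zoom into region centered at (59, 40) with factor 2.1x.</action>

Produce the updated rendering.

<frame>
[38;2;15;15;25m[48;2;15;15;25m [38;2;15;15;25m[48;2;15;15;25m [38;2;35;35;50m[48;2;15;15;25m▌[38;2;15;15;25m[48;2;15;15;25m [38;2;15;15;25m[48;2;35;35;50m▌[38;2;15;15;25m[48;2;80;200;255m🬎[38;2;15;15;25m[48;2;80;200;255m🬊[38;2;35;35;50m[48;2;15;15;25m▌[38;2;15;15;25m[48;2;15;15;25m [38;2;15;15;25m[48;2;35;35;50m▌[38;2;15;15;25m[48;2;15;15;25m [38;2;15;15;25m[48;2;15;15;25m [0m
[38;2;15;15;25m[48;2;35;35;50m🬰[38;2;15;15;25m[48;2;35;35;50m🬰[38;2;35;35;50m[48;2;15;15;25m🬛[38;2;15;15;25m[48;2;35;35;50m🬰[38;2;15;15;25m[48;2;80;200;255m🬐[38;2;80;200;255m[48;2;80;200;255m [38;2;80;200;255m[48;2;15;15;25m🬝[38;2;80;200;255m[48;2;27;27;40m🬀[38;2;15;15;25m[48;2;35;35;50m🬰[38;2;15;15;25m[48;2;35;35;50m🬐[38;2;15;15;25m[48;2;35;35;50m🬰[38;2;15;15;25m[48;2;35;35;50m🬰[0m
[38;2;15;15;25m[48;2;15;15;25m [38;2;15;15;25m[48;2;15;15;25m [38;2;35;35;50m[48;2;15;15;25m▌[38;2;15;15;25m[48;2;15;15;25m [38;2;80;200;255m[48;2;21;21;33m🬊[38;2;80;200;255m[48;2;15;15;25m🬝[38;2;80;200;255m[48;2;15;15;25m🬀[38;2;35;35;50m[48;2;15;15;25m▌[38;2;15;15;25m[48;2;15;15;25m [38;2;15;15;25m[48;2;35;35;50m▌[38;2;15;15;25m[48;2;15;15;25m [38;2;15;15;25m[48;2;15;15;25m [0m
[38;2;35;35;50m[48;2;15;15;25m🬂[38;2;35;35;50m[48;2;15;15;25m🬂[38;2;35;35;50m[48;2;15;15;25m🬕[38;2;23;23;35m[48;2;80;200;255m🬬[38;2;35;35;50m[48;2;15;15;25m🬨[38;2;35;35;50m[48;2;15;15;25m🬂[38;2;35;35;50m[48;2;15;15;25m🬂[38;2;35;35;50m[48;2;15;15;25m🬕[38;2;35;35;50m[48;2;15;15;25m🬂[38;2;35;35;50m[48;2;15;15;25m🬨[38;2;35;35;50m[48;2;15;15;25m🬂[38;2;35;35;50m[48;2;15;15;25m🬂[0m
[38;2;15;15;25m[48;2;35;35;50m🬰[38;2;15;15;25m[48;2;35;35;50m🬰[38;2;35;35;50m[48;2;80;200;255m🬐[38;2;80;200;255m[48;2;80;200;255m [38;2;27;27;40m[48;2;80;200;255m🬸[38;2;21;21;33m[48;2;80;200;255m🬆[38;2;80;200;255m[48;2;15;15;25m🬺[38;2;27;27;40m[48;2;80;200;255m🬬[38;2;15;15;25m[48;2;35;35;50m🬰[38;2;15;15;25m[48;2;35;35;50m🬐[38;2;15;15;25m[48;2;35;35;50m🬰[38;2;15;15;25m[48;2;35;35;50m🬰[0m
[38;2;15;15;25m[48;2;15;15;25m [38;2;15;15;25m[48;2;15;15;25m [38;2;35;35;50m[48;2;15;15;25m▌[38;2;80;200;255m[48;2;15;15;25m🬀[38;2;15;15;25m[48;2;35;35;50m▌[38;2;15;15;25m[48;2;80;200;255m🬺[38;2;80;200;255m[48;2;15;15;25m🬆[38;2;35;35;50m[48;2;15;15;25m▌[38;2;15;15;25m[48;2;15;15;25m [38;2;15;15;25m[48;2;35;35;50m▌[38;2;15;15;25m[48;2;15;15;25m [38;2;15;15;25m[48;2;15;15;25m [0m
</frame>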